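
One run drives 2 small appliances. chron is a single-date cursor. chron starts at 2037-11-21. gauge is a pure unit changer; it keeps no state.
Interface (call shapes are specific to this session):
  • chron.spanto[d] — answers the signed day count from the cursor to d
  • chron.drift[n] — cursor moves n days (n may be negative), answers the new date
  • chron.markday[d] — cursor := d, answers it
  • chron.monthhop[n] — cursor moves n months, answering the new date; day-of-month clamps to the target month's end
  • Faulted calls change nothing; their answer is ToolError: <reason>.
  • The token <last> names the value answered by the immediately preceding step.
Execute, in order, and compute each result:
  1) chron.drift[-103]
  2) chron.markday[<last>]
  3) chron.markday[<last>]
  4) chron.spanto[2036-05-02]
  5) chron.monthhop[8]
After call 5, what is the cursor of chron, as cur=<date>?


[in] chron.drift n: -103
:: 2037-08-10
[in] chron.markday d: <last>
:: 2037-08-10
[in] chron.markday d: <last>
:: 2037-08-10
[in] chron.spanto d: 2036-05-02
:: -465
[in] chron.monthhop n: 8
:: 2038-04-10

Answer: cur=2038-04-10


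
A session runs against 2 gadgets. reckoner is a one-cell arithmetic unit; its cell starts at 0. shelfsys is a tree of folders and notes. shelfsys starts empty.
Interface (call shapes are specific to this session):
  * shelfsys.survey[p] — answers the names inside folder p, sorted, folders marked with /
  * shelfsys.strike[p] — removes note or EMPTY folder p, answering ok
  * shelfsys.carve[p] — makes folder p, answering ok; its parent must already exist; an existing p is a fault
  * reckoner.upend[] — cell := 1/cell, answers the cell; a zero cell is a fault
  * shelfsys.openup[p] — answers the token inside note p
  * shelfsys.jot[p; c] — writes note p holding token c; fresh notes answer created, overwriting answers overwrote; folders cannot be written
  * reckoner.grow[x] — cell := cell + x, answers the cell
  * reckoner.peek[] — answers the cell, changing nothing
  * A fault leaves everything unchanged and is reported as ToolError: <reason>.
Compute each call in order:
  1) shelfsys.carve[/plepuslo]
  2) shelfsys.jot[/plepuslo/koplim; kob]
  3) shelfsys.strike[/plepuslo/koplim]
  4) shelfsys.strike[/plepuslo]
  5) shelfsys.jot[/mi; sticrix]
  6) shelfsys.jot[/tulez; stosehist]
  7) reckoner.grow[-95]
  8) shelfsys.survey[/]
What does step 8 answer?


Do: shelfsys.carve[p='/plepuslo']
See: ok
Do: shelfsys.jot[p='/plepuslo/koplim'; c='kob']
See: created
Do: shelfsys.strike[p='/plepuslo/koplim']
See: ok
Do: shelfsys.strike[p='/plepuslo']
See: ok
Do: shelfsys.jot[p='/mi'; c='sticrix']
See: created
Do: shelfsys.jot[p='/tulez'; c='stosehist']
See: created
Do: reckoner.grow[x='-95']
See: -95
Do: shelfsys.survey[p='/']
See: [mi, tulez]

Answer: [mi, tulez]


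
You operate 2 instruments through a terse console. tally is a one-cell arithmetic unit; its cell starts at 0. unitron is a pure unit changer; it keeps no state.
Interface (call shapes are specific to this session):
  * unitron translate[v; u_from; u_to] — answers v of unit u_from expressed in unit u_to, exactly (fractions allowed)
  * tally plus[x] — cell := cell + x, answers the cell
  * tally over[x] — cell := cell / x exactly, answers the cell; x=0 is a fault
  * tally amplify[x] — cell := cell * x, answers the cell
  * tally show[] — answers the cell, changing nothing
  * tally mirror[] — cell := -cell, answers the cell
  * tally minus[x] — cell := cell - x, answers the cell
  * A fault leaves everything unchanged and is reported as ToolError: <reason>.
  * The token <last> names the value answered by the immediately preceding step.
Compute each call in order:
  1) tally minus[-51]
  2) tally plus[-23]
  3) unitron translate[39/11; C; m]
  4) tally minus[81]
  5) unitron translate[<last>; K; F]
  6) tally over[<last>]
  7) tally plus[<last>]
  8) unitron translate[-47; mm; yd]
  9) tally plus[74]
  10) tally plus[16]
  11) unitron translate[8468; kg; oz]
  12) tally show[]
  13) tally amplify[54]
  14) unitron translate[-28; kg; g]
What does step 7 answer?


[in] tally minus x: -51
:: 51
[in] tally plus x: -23
:: 28
[in] unitron translate v: 39/11 u_from: C u_to: m
:: ToolError: incompatible units
[in] tally minus x: 81
:: -53
[in] unitron translate v: <last> u_from: K u_to: F
:: -55507/100
[in] tally over x: <last>
:: 5300/55507
[in] tally plus x: <last>
:: 10600/55507
[in] unitron translate v: -47 u_from: mm u_to: yd
:: -235/4572
[in] tally plus x: 74
:: 4118118/55507
[in] tally plus x: 16
:: 5006230/55507
[in] unitron translate v: 8468 u_from: kg u_to: oz
:: 13548800000000/45359237
[in] tally show
:: 5006230/55507
[in] tally amplify x: 54
:: 270336420/55507
[in] unitron translate v: -28 u_from: kg u_to: g
:: -28000

Answer: 10600/55507


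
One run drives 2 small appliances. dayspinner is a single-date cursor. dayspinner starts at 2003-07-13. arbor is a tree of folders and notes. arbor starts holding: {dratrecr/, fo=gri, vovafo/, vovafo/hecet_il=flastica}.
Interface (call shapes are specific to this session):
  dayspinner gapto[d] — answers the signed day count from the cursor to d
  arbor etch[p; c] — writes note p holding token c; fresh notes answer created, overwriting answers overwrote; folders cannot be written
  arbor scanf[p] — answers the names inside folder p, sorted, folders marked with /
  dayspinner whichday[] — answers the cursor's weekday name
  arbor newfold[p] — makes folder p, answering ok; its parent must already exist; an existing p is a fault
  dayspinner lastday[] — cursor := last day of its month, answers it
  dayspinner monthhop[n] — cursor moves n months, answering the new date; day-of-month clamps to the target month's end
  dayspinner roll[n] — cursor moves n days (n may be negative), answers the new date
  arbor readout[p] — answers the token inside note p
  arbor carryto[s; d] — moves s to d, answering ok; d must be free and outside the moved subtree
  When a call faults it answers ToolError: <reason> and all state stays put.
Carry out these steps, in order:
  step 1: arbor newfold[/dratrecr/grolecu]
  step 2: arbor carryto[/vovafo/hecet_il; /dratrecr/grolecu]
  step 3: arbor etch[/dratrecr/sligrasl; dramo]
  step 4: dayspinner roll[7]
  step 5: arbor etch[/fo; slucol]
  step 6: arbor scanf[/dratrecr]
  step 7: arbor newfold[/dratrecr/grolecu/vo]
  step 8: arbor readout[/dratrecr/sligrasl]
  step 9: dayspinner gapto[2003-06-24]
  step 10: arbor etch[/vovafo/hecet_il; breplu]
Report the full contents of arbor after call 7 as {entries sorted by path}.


→ arbor newfold(p: /dratrecr/grolecu)
← ok
→ arbor carryto(s: /vovafo/hecet_il, d: /dratrecr/grolecu)
← ToolError: exists
→ arbor etch(p: /dratrecr/sligrasl, c: dramo)
← created
→ dayspinner roll(n: 7)
← 2003-07-20
→ arbor etch(p: /fo, c: slucol)
← overwrote
→ arbor scanf(p: /dratrecr)
← [grolecu/, sligrasl]
→ arbor newfold(p: /dratrecr/grolecu/vo)
← ok
→ arbor readout(p: /dratrecr/sligrasl)
← dramo
→ dayspinner gapto(d: 2003-06-24)
← -26
→ arbor etch(p: /vovafo/hecet_il, c: breplu)
← overwrote

Answer: {dratrecr/, dratrecr/grolecu/, dratrecr/grolecu/vo/, dratrecr/sligrasl=dramo, fo=slucol, vovafo/, vovafo/hecet_il=flastica}


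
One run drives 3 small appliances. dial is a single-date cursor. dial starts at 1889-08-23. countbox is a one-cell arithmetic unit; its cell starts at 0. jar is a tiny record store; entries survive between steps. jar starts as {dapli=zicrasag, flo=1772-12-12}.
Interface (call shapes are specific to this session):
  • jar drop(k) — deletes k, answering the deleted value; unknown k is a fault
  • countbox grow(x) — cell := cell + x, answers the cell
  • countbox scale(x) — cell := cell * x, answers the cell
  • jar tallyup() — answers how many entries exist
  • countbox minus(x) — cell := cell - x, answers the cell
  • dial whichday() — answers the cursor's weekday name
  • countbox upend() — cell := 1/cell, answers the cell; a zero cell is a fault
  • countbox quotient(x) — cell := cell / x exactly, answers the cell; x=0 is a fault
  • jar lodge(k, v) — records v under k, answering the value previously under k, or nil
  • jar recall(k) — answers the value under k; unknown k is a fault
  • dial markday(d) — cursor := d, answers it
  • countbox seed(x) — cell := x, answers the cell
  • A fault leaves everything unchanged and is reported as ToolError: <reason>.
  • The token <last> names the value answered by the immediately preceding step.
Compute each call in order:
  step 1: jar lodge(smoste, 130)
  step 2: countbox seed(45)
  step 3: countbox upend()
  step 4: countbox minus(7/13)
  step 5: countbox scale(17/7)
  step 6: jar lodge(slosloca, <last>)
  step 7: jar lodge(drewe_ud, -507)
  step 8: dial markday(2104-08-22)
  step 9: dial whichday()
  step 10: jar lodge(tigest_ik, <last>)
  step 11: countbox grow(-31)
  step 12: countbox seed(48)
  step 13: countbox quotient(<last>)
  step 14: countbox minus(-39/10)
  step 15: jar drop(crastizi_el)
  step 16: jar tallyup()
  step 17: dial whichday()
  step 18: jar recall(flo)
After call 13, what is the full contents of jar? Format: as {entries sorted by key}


! 1. jar lodge(smoste, 130) -> nil
! 2. countbox seed(45) -> 45
! 3. countbox upend() -> 1/45
! 4. countbox minus(7/13) -> -302/585
! 5. countbox scale(17/7) -> -5134/4095
! 6. jar lodge(slosloca, <last>) -> nil
! 7. jar lodge(drewe_ud, -507) -> nil
! 8. dial markday(2104-08-22) -> 2104-08-22
! 9. dial whichday() -> Friday
! 10. jar lodge(tigest_ik, <last>) -> nil
! 11. countbox grow(-31) -> -132079/4095
! 12. countbox seed(48) -> 48
! 13. countbox quotient(<last>) -> 1
! 14. countbox minus(-39/10) -> 49/10
! 15. jar drop(crastizi_el) -> ToolError: no such key crastizi_el
! 16. jar tallyup() -> 6
! 17. dial whichday() -> Friday
! 18. jar recall(flo) -> 1772-12-12

Answer: {dapli=zicrasag, drewe_ud=-507, flo=1772-12-12, slosloca=-5134/4095, smoste=130, tigest_ik=Friday}


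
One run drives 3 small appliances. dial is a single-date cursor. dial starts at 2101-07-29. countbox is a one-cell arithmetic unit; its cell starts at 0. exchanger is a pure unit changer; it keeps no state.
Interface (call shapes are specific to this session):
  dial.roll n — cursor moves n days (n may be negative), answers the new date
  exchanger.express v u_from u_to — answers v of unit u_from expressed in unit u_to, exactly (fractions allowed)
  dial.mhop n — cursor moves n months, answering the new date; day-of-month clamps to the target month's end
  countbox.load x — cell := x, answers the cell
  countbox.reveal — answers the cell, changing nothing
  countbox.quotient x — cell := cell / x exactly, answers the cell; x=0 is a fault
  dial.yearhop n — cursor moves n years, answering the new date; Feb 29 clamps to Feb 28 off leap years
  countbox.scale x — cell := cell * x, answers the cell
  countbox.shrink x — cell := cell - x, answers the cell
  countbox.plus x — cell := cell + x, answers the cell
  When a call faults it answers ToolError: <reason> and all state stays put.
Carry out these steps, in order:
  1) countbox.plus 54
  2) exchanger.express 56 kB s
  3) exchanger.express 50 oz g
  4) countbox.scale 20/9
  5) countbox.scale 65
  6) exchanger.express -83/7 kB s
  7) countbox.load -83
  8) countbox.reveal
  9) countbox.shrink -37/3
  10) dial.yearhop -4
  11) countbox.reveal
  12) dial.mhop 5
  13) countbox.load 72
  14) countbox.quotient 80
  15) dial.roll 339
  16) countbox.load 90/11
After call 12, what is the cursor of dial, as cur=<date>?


Now I run countbox.plus(x: 54), giving 54.
I invoke exchanger.express(v: 56, u_from: kB, u_to: s), and observe ToolError: incompatible units.
Calling exchanger.express(v: 50, u_from: oz, u_to: g): 45359237/32000.
I use countbox.scale(x: 20/9): 120.
Next I call countbox.scale(x: 65), and get 7800.
I run exchanger.express(v: -83/7, u_from: kB, u_to: s), and see ToolError: incompatible units.
Calling countbox.load(x: -83), and get -83.
I use countbox.reveal(), yielding -83.
I use countbox.shrink(x: -37/3), and observe -212/3.
I call dial.yearhop(n: -4), and observe 2097-07-29.
Calling countbox.reveal, yielding -212/3.
Invoking dial.mhop(n: 5): 2097-12-29.
I call countbox.load(x: 72), yielding 72.
Calling countbox.quotient(x: 80), giving 9/10.
Now I run dial.roll(n: 339), → 2098-12-03.
Using countbox.load(x: 90/11), and observe 90/11.

Answer: cur=2097-12-29


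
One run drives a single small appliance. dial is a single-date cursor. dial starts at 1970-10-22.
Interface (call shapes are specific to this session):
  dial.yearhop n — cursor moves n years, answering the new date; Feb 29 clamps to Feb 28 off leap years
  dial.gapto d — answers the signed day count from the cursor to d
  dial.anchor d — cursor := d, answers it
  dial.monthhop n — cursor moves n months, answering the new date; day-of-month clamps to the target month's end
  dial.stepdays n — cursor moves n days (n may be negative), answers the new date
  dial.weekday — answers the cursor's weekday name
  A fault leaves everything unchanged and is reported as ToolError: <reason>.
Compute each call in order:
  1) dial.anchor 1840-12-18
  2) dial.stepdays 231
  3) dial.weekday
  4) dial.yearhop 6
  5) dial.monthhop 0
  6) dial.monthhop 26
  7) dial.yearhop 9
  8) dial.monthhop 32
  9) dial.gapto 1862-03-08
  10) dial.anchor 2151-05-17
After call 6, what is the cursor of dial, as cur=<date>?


Answer: cur=1849-10-06

Derivation:
Do: anchor[d=1840-12-18]
See: 1840-12-18
Do: stepdays[n=231]
See: 1841-08-06
Do: weekday[]
See: Friday
Do: yearhop[n=6]
See: 1847-08-06
Do: monthhop[n=0]
See: 1847-08-06
Do: monthhop[n=26]
See: 1849-10-06
Do: yearhop[n=9]
See: 1858-10-06
Do: monthhop[n=32]
See: 1861-06-06
Do: gapto[d=1862-03-08]
See: 275
Do: anchor[d=2151-05-17]
See: 2151-05-17


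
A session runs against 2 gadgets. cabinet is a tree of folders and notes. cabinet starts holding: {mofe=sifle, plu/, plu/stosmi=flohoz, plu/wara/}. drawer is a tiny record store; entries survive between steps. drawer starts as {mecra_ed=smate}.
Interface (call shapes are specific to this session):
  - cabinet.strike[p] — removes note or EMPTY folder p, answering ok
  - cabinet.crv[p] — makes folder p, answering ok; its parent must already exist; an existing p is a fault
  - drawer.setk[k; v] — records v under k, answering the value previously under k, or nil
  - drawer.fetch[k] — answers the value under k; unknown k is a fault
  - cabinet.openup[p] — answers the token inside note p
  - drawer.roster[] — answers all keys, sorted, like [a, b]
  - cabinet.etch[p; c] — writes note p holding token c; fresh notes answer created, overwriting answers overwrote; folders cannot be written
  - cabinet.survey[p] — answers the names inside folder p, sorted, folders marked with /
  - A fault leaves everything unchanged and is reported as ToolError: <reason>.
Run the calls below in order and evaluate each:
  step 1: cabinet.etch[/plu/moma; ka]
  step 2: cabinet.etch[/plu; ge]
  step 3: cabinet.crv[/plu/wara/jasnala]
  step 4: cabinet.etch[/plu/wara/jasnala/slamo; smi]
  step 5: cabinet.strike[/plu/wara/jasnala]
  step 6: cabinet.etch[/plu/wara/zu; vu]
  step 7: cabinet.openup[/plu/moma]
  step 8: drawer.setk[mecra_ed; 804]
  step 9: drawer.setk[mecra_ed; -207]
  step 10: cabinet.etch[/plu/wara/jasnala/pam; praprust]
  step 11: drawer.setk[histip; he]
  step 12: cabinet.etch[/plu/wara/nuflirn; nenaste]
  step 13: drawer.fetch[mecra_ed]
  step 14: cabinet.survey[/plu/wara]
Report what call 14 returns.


Answer: [jasnala/, nuflirn, zu]

Derivation:
[in] cabinet.etch p→/plu/moma c→ka
= created
[in] cabinet.etch p→/plu c→ge
= ToolError: is a directory
[in] cabinet.crv p→/plu/wara/jasnala
= ok
[in] cabinet.etch p→/plu/wara/jasnala/slamo c→smi
= created
[in] cabinet.strike p→/plu/wara/jasnala
= ToolError: not empty
[in] cabinet.etch p→/plu/wara/zu c→vu
= created
[in] cabinet.openup p→/plu/moma
= ka
[in] drawer.setk k→mecra_ed v→804
= smate
[in] drawer.setk k→mecra_ed v→-207
= 804
[in] cabinet.etch p→/plu/wara/jasnala/pam c→praprust
= created
[in] drawer.setk k→histip v→he
= nil
[in] cabinet.etch p→/plu/wara/nuflirn c→nenaste
= created
[in] drawer.fetch k→mecra_ed
= -207
[in] cabinet.survey p→/plu/wara
= [jasnala/, nuflirn, zu]


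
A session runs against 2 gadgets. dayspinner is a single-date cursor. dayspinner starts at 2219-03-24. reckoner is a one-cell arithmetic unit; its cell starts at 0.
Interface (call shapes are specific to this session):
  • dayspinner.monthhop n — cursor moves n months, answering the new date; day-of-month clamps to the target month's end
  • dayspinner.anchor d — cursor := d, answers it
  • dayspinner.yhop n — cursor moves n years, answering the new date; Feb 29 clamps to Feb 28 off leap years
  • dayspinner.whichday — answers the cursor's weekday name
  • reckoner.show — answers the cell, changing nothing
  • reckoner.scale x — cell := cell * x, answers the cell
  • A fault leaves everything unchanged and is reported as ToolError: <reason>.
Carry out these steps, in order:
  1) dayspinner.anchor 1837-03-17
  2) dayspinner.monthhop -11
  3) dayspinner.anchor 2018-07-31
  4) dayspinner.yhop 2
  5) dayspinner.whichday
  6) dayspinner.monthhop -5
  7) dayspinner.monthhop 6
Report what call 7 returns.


Answer: 2020-08-29

Derivation:
>>> dayspinner.anchor d: 1837-03-17
[out] 1837-03-17
>>> dayspinner.monthhop n: -11
[out] 1836-04-17
>>> dayspinner.anchor d: 2018-07-31
[out] 2018-07-31
>>> dayspinner.yhop n: 2
[out] 2020-07-31
>>> dayspinner.whichday
[out] Friday
>>> dayspinner.monthhop n: -5
[out] 2020-02-29
>>> dayspinner.monthhop n: 6
[out] 2020-08-29


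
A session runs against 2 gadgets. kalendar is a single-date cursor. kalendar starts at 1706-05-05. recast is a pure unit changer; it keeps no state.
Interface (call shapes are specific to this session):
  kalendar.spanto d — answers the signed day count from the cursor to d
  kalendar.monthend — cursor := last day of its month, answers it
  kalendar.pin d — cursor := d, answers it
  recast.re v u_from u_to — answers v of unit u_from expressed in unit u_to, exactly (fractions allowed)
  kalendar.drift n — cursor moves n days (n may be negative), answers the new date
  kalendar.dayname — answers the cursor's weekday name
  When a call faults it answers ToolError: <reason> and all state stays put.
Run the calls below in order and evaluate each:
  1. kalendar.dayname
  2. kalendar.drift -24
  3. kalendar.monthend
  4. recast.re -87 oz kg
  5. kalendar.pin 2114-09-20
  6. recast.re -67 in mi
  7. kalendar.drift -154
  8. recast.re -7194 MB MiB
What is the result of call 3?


Answer: 1706-04-30

Derivation:
>> kalendar.dayname()
<< Wednesday
>> kalendar.drift(n→-24)
<< 1706-04-11
>> kalendar.monthend()
<< 1706-04-30
>> recast.re(v→-87, u_from→oz, u_to→kg)
<< -3946253619/1600000000
>> kalendar.pin(d→2114-09-20)
<< 2114-09-20
>> recast.re(v→-67, u_from→in, u_to→mi)
<< -67/63360
>> kalendar.drift(n→-154)
<< 2114-04-19
>> recast.re(v→-7194, u_from→MB, u_to→MiB)
<< -56203125/8192


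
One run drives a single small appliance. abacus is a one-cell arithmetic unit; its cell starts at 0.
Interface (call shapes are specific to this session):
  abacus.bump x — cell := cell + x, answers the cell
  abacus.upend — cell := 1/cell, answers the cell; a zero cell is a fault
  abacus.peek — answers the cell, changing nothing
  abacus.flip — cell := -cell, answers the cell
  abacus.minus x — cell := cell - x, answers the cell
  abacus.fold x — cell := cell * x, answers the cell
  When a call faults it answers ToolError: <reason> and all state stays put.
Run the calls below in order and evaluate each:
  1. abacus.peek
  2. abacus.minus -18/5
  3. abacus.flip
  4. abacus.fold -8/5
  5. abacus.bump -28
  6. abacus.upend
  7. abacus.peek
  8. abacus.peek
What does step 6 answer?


==> peek()
<== 0
==> minus(x='-18/5')
<== 18/5
==> flip()
<== -18/5
==> fold(x='-8/5')
<== 144/25
==> bump(x='-28')
<== -556/25
==> upend()
<== -25/556
==> peek()
<== -25/556
==> peek()
<== -25/556

Answer: -25/556


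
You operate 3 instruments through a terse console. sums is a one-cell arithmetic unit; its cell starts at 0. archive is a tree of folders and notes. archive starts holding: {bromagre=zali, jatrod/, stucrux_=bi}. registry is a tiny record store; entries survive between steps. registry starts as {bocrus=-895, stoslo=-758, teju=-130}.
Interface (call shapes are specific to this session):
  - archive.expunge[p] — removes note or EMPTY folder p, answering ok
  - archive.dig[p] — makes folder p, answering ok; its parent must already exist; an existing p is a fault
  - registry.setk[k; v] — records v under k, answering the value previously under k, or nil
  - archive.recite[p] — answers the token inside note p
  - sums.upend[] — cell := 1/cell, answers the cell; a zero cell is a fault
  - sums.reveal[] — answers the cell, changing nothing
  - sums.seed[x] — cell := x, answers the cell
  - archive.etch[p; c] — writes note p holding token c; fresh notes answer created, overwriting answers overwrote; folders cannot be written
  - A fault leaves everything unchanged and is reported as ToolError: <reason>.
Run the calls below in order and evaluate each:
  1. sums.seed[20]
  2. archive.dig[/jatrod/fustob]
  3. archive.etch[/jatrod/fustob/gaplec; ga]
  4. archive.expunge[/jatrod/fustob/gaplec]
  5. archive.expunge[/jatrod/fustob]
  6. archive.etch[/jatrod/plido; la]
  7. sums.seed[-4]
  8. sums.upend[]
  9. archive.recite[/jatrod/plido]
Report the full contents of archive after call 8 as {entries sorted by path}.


~$ seed x→20
[out] 20
~$ dig p→/jatrod/fustob
[out] ok
~$ etch p→/jatrod/fustob/gaplec c→ga
[out] created
~$ expunge p→/jatrod/fustob/gaplec
[out] ok
~$ expunge p→/jatrod/fustob
[out] ok
~$ etch p→/jatrod/plido c→la
[out] created
~$ seed x→-4
[out] -4
~$ upend
[out] -1/4
~$ recite p→/jatrod/plido
[out] la

Answer: {bromagre=zali, jatrod/, jatrod/plido=la, stucrux_=bi}


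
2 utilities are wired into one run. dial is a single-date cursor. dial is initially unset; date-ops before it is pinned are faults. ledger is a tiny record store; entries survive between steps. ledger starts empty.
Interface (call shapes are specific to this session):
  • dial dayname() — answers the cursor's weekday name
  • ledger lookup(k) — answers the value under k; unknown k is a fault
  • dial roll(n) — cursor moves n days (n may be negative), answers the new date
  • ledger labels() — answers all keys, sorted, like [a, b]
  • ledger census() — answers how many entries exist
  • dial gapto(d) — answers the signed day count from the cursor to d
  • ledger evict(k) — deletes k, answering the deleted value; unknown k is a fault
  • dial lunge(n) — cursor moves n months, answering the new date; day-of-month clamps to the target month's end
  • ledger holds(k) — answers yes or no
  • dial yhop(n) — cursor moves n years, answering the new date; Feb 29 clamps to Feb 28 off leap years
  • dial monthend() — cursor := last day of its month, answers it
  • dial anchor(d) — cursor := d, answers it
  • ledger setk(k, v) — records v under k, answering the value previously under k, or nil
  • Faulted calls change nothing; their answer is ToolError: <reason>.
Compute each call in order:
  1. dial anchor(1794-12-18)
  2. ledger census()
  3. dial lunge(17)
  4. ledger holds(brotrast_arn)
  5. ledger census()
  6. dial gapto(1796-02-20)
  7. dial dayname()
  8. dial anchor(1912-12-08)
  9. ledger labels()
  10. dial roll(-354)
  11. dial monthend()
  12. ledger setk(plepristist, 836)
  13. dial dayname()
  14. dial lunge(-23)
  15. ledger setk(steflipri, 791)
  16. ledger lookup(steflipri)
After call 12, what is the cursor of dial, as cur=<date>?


Answer: cur=1911-12-31

Derivation:
Step: dial anchor[1794-12-18]
Result: 1794-12-18
Step: ledger census[]
Result: 0
Step: dial lunge[17]
Result: 1796-05-18
Step: ledger holds[brotrast_arn]
Result: no
Step: ledger census[]
Result: 0
Step: dial gapto[1796-02-20]
Result: -88
Step: dial dayname[]
Result: Wednesday
Step: dial anchor[1912-12-08]
Result: 1912-12-08
Step: ledger labels[]
Result: []
Step: dial roll[-354]
Result: 1911-12-20
Step: dial monthend[]
Result: 1911-12-31
Step: ledger setk[plepristist; 836]
Result: nil
Step: dial dayname[]
Result: Sunday
Step: dial lunge[-23]
Result: 1910-01-31
Step: ledger setk[steflipri; 791]
Result: nil
Step: ledger lookup[steflipri]
Result: 791


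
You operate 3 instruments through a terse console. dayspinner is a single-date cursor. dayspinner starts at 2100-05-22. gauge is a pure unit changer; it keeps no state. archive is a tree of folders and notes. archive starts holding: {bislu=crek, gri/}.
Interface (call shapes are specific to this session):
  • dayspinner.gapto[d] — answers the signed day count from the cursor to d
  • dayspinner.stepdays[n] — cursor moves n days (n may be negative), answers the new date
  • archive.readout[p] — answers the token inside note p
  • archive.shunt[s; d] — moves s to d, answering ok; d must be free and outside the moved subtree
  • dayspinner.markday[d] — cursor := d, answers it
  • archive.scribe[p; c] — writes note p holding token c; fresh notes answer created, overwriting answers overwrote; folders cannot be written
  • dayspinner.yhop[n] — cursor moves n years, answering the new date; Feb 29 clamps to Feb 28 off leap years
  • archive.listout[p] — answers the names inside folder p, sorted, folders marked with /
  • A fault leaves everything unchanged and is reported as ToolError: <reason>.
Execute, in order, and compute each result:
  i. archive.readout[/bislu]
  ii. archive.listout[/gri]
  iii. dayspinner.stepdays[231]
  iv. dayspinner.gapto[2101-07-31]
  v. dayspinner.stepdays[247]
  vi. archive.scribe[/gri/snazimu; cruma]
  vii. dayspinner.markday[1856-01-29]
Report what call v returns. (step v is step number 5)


# 1. archive.readout(p: /bislu) : crek
# 2. archive.listout(p: /gri) : []
# 3. dayspinner.stepdays(n: 231) : 2101-01-08
# 4. dayspinner.gapto(d: 2101-07-31) : 204
# 5. dayspinner.stepdays(n: 247) : 2101-09-12
# 6. archive.scribe(p: /gri/snazimu, c: cruma) : created
# 7. dayspinner.markday(d: 1856-01-29) : 1856-01-29

Answer: 2101-09-12


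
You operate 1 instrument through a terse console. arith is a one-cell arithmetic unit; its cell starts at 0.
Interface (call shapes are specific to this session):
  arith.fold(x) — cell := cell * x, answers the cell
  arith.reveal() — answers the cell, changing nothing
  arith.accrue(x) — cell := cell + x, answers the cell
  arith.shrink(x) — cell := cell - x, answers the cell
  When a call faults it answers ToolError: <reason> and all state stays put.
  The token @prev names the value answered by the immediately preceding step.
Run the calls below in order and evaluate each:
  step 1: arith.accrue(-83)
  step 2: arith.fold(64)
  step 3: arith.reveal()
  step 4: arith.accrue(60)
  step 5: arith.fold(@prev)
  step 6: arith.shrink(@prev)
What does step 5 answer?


Answer: 27583504

Derivation:
Step: arith.accrue[x→-83]
Result: -83
Step: arith.fold[x→64]
Result: -5312
Step: arith.reveal[]
Result: -5312
Step: arith.accrue[x→60]
Result: -5252
Step: arith.fold[x→@prev]
Result: 27583504
Step: arith.shrink[x→@prev]
Result: 0


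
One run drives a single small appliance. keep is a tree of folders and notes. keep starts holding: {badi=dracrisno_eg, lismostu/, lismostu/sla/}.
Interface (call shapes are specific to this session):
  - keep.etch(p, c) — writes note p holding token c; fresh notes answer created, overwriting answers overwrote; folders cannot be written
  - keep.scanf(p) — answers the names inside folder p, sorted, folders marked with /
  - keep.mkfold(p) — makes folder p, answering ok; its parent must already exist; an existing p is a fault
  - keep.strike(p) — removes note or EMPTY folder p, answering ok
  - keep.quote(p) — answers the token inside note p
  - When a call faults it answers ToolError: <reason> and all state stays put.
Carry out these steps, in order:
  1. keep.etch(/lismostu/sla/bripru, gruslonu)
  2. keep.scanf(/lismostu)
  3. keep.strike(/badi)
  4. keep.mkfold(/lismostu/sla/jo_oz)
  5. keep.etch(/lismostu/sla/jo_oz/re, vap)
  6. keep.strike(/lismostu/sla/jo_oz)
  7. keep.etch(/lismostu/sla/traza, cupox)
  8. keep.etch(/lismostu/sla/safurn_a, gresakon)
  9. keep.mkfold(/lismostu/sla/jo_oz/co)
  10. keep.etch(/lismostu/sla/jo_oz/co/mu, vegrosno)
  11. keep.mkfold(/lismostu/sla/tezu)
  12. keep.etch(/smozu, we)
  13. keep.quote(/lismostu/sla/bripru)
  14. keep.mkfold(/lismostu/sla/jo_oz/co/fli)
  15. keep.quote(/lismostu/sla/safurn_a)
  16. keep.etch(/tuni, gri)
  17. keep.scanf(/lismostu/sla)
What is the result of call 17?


Answer: [bripru, jo_oz/, safurn_a, tezu/, traza]

Derivation:
I try keep.etch passing p=/lismostu/sla/bripru, c=gruslonu, giving created.
I run keep.scanf passing p=/lismostu, yielding [sla/].
Now I run keep.strike passing p=/badi, → ok.
I use keep.mkfold passing p=/lismostu/sla/jo_oz, which returns ok.
I try keep.etch passing p=/lismostu/sla/jo_oz/re, c=vap, and get created.
Calling keep.strike passing p=/lismostu/sla/jo_oz, — result: ToolError: not empty.
I use keep.etch passing p=/lismostu/sla/traza, c=cupox, and see created.
Now I run keep.etch passing p=/lismostu/sla/safurn_a, c=gresakon, → created.
Now I run keep.mkfold passing p=/lismostu/sla/jo_oz/co, and see ok.
Using keep.etch passing p=/lismostu/sla/jo_oz/co/mu, c=vegrosno, and observe created.
I call keep.mkfold passing p=/lismostu/sla/tezu, which returns ok.
Using keep.etch passing p=/smozu, c=we, giving created.
Then keep.quote passing p=/lismostu/sla/bripru, and observe gruslonu.
I call keep.mkfold passing p=/lismostu/sla/jo_oz/co/fli, yielding ok.
Using keep.quote passing p=/lismostu/sla/safurn_a, and get gresakon.
Now I run keep.etch passing p=/tuni, c=gri, and get created.
I try keep.scanf passing p=/lismostu/sla, yielding [bripru, jo_oz/, safurn_a, tezu/, traza].


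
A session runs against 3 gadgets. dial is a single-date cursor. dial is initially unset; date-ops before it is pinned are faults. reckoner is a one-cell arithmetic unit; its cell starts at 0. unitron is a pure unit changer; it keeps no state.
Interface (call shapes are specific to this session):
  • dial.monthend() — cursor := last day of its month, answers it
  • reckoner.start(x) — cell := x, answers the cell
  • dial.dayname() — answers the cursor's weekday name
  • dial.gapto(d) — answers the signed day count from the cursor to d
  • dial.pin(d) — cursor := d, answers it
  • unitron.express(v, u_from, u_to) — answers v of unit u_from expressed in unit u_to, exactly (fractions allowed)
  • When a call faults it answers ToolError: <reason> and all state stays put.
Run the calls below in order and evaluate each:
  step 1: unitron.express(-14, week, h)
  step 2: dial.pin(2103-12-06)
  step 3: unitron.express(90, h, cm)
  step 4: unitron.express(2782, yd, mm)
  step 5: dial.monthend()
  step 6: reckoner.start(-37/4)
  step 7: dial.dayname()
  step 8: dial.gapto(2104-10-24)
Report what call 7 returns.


Answer: Monday

Derivation:
# 1. unitron.express(v→-14, u_from→week, u_to→h) : -2352
# 2. dial.pin(d→2103-12-06) : 2103-12-06
# 3. unitron.express(v→90, u_from→h, u_to→cm) : ToolError: incompatible units
# 4. unitron.express(v→2782, u_from→yd, u_to→mm) : 12719304/5
# 5. dial.monthend() : 2103-12-31
# 6. reckoner.start(x→-37/4) : -37/4
# 7. dial.dayname() : Monday
# 8. dial.gapto(d→2104-10-24) : 298


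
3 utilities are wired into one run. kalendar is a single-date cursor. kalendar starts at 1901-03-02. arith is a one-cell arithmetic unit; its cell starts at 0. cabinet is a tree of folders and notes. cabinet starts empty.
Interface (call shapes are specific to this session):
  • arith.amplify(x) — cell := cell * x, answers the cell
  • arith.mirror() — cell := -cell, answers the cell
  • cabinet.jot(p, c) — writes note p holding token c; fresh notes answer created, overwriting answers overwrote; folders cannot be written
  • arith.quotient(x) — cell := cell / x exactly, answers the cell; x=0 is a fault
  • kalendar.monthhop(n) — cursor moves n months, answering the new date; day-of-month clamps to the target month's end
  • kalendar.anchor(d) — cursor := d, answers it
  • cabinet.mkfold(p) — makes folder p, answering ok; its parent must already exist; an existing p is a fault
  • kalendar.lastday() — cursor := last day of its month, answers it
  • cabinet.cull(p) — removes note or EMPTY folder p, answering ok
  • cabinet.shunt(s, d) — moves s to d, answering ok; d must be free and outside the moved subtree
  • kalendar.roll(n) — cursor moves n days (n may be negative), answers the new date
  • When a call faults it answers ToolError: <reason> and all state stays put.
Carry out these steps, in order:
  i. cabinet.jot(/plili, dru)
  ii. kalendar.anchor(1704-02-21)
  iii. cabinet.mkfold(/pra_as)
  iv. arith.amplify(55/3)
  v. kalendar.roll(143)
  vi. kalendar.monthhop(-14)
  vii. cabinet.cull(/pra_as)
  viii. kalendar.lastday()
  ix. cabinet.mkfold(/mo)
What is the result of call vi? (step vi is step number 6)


Answer: 1703-05-13

Derivation:
Step: cabinet.jot[p='/plili'; c='dru']
Result: created
Step: kalendar.anchor[d='1704-02-21']
Result: 1704-02-21
Step: cabinet.mkfold[p='/pra_as']
Result: ok
Step: arith.amplify[x='55/3']
Result: 0
Step: kalendar.roll[n='143']
Result: 1704-07-13
Step: kalendar.monthhop[n='-14']
Result: 1703-05-13
Step: cabinet.cull[p='/pra_as']
Result: ok
Step: kalendar.lastday[]
Result: 1703-05-31
Step: cabinet.mkfold[p='/mo']
Result: ok


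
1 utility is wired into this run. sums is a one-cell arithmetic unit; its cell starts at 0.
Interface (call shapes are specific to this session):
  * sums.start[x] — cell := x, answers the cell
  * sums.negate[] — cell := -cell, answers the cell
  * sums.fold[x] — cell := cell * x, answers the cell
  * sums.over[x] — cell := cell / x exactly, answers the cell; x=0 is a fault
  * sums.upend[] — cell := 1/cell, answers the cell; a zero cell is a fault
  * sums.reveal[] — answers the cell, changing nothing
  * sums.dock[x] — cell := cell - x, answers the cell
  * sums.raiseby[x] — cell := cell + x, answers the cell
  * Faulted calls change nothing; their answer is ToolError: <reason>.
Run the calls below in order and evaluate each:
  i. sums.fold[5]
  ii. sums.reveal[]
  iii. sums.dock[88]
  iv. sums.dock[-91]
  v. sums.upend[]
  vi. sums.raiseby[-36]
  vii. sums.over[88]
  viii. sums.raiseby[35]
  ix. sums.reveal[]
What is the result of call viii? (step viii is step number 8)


Then sums.fold on 5, — result: 0.
I invoke sums.reveal, which returns 0.
Now I run sums.dock on 88, which returns -88.
Next I call sums.dock on -91, giving 3.
I call sums.upend, which returns 1/3.
Invoking sums.raiseby on -36, and get -107/3.
Invoking sums.over on 88: -107/264.
I run sums.raiseby on 35, yielding 9133/264.
I invoke sums.reveal, → 9133/264.

Answer: 9133/264


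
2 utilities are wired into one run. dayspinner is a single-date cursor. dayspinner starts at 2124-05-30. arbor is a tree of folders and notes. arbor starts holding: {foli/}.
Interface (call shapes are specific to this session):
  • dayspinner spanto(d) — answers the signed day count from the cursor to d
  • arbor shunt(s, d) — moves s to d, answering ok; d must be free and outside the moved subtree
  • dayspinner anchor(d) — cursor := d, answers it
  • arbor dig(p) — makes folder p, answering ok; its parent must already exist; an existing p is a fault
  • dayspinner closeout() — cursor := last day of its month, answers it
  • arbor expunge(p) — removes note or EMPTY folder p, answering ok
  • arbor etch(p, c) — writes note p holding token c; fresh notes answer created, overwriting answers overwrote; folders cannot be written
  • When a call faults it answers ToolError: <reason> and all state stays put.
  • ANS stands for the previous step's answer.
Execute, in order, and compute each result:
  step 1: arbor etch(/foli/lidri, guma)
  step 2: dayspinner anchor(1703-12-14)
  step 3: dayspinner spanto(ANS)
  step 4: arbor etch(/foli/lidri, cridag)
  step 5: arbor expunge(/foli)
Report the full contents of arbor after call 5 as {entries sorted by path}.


[in] arbor etch p='/foli/lidri' c='guma'
:: created
[in] dayspinner anchor d='1703-12-14'
:: 1703-12-14
[in] dayspinner spanto d='ANS'
:: 0
[in] arbor etch p='/foli/lidri' c='cridag'
:: overwrote
[in] arbor expunge p='/foli'
:: ToolError: not empty

Answer: {foli/, foli/lidri=cridag}


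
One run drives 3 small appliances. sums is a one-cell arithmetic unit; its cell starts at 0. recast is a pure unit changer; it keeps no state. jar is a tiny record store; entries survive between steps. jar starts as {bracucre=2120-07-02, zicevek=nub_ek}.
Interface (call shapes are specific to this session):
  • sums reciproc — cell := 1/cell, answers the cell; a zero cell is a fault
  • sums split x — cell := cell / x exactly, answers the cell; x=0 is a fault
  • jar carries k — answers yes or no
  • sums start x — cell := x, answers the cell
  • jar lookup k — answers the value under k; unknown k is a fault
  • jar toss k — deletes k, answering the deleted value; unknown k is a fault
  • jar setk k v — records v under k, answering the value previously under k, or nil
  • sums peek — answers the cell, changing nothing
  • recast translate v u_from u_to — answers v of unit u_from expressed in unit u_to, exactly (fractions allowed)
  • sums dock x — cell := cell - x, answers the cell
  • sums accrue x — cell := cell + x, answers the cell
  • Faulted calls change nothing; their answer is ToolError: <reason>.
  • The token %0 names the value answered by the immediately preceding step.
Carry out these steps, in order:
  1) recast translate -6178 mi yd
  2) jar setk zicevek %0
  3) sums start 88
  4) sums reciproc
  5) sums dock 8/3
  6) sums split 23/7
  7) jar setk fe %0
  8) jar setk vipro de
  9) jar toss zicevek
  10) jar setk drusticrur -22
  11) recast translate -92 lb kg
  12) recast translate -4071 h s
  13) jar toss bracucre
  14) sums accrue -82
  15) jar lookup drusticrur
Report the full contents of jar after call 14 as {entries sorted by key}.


Answer: {drusticrur=-22, fe=-4907/6072, vipro=de}

Derivation:
% recast translate v=-6178 u_from=mi u_to=yd
[out] -10873280
% jar setk k=zicevek v=%0
[out] nub_ek
% sums start x=88
[out] 88
% sums reciproc
[out] 1/88
% sums dock x=8/3
[out] -701/264
% sums split x=23/7
[out] -4907/6072
% jar setk k=fe v=%0
[out] nil
% jar setk k=vipro v=de
[out] nil
% jar toss k=zicevek
[out] -10873280
% jar setk k=drusticrur v=-22
[out] nil
% recast translate v=-92 u_from=lb u_to=kg
[out] -1043262451/25000000
% recast translate v=-4071 u_from=h u_to=s
[out] -14655600
% jar toss k=bracucre
[out] 2120-07-02
% sums accrue x=-82
[out] -502811/6072
% jar lookup k=drusticrur
[out] -22


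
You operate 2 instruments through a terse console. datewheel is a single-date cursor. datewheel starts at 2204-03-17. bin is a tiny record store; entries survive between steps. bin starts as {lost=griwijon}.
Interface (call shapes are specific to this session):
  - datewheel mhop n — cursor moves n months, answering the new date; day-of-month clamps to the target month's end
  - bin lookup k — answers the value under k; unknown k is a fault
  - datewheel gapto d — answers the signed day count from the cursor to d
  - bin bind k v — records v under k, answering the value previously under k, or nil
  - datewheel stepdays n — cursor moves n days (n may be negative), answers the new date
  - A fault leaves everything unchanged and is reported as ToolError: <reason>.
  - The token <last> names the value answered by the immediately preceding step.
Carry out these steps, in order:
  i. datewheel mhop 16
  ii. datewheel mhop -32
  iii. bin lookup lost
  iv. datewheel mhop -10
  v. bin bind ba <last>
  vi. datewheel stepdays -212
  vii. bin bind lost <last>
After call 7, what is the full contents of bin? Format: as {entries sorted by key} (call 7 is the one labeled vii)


Answer: {ba=2202-01-17, lost=2201-06-19}

Derivation:
Step: datewheel mhop[n=16]
Result: 2205-07-17
Step: datewheel mhop[n=-32]
Result: 2202-11-17
Step: bin lookup[k=lost]
Result: griwijon
Step: datewheel mhop[n=-10]
Result: 2202-01-17
Step: bin bind[k=ba; v=<last>]
Result: nil
Step: datewheel stepdays[n=-212]
Result: 2201-06-19
Step: bin bind[k=lost; v=<last>]
Result: griwijon
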